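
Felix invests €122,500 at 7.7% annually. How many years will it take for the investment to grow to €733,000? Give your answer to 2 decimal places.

24.12 years

n = ln(733000/122500) / ln(1+0.077) = ln(5.98367) / 0.074179 = 24.1177 years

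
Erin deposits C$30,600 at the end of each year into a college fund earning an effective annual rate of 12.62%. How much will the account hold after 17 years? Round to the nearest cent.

FV = 30600 × [(1+0.1262)^17 − 1] / 0.1262 = 30600 × 51.835237 = 1,586,158.2485

C$1,586,158.25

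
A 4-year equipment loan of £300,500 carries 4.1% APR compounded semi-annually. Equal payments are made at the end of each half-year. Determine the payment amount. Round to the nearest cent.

Periodic rate i = 0.041/2 = 0.0205; n = 4 × 2 = 8 periods.
Annuity-PV factor = 7.309721; PMT = 300500 / 7.309721 = 41,109.6406

£41,109.64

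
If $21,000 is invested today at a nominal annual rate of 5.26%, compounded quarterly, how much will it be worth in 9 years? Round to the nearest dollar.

$33,610

i = 0.0526/4 = 0.01315 per quarter; n = 9·4 = 36.
21,000 × (1+0.01315)^36 = 21,000 × 1.600497 = 33,610.4441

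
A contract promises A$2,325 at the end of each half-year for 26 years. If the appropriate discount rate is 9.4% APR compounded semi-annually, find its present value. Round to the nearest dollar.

Periodic rate i = 0.094/2 = 0.047; n = 26 × 2 = 52 periods.
PV = 2325 × [1 − (1+0.047)^(−52)] / 0.047 = 2325 × 19.323720 = 44,927.6481

A$44,928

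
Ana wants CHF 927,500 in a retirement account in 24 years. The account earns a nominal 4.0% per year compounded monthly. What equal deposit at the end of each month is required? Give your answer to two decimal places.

CHF 1,923.24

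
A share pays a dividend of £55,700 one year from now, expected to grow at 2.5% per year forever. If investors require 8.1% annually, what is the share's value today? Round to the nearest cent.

£994,642.86

PV = D₁/(r − g) = 55700/(0.081 − 0.025) = 994,642.8571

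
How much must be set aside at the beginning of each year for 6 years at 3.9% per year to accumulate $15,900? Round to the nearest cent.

$2,312.94

PMT = 15900 / ( [(1+0.039)^6 − 1] / 0.039 × (1+i) ) = 15900 / 6.874360 = 2,312.9425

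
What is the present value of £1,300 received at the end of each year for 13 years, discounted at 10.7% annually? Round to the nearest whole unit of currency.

£8,909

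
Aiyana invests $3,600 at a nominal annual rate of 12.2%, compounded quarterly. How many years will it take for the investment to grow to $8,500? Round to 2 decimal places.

7.15 years

Periodic rate i = 0.122/4 = 0.0305.
n = ln(8500/3600) / ln(1+0.0305) = ln(2.36111) / 0.030044 = 28.5957 quarters
= 28.5957/4 years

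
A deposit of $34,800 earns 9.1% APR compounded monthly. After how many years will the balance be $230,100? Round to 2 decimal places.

Periodic rate i = 0.091/12 = 0.00758333.
n = ln(230100/34800) / ln(1+0.00758333) = ln(6.61207) / 0.007555 = 250.0285 months
= 250.0285/12 years

20.84 years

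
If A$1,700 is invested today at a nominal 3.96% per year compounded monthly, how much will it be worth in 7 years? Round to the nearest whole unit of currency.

i = 0.0396/12 = 0.0033 per month; n = 7·12 = 84.
FV = PV·(1+i)^n = 1,700 × 1.318828 = 2,242.0080

A$2,242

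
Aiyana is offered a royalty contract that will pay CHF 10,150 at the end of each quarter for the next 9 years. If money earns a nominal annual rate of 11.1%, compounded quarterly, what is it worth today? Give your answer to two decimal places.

With 4 periods per year: i = 0.02775, n = 36.
PV = PMT · [1 − (1+i)^(−n)] / i = 10150 · 22.584015 = 229,227.7527

CHF 229,227.75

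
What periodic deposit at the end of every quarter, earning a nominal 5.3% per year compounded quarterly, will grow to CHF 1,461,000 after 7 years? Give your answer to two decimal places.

i = 0.053/4 = 0.01325 per quarter; n = 7·4 = 28.
FV-annuity factor = 33.634461; PMT = 1.461e+06 / 33.634461 = 43,437.5916

CHF 43,437.59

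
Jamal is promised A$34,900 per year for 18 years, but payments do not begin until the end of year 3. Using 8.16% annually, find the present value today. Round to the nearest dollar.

A$276,512

Value one period before first payment (t=2): 34900 × [1 − (1+0.0816)^(−18)] / 0.0816 = 34900 × 9.268766 = 323,479.9217
Discount back 2 years: 323,479.9217 × (1+0.0816)^(−2) = 323,479.9217 × 0.854804 = 276,511.9927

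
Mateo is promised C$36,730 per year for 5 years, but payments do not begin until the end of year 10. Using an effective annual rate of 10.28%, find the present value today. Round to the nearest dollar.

PV at t=9 (ordinary 5-year annuity): 36730 × a(5|0.1028) = 36730 × 3.763826 = 138,245.3320
PV₀ = 138,245.3320 / (1+0.1028)^9 = 138,245.3320 / 2.412519 = 57,303.3034

C$57,303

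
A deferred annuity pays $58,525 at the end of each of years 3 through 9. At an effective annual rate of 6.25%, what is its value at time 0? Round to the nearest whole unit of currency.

Value one period before first payment (t=2): 58525 × [1 − (1+0.0625)^(−7)] / 0.0625 = 58525 × 5.533116 = 323,825.6132
PV₀ = 323,825.6132 / (1+0.0625)^2 = 323,825.6132 / 1.128906 = 286,848.9861

$286,849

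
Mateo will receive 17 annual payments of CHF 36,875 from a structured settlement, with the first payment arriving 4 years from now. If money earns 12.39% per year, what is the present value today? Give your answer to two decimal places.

Value one period before first payment (t=3): 36875 × [1 − (1+0.1239)^(−17)] / 0.1239 = 36875 × 6.962978 = 256,759.8050
PV₀ = 256,759.8050 / (1+0.1239)^3 = 256,759.8050 / 1.419656 = 180,860.6234

CHF 180,860.62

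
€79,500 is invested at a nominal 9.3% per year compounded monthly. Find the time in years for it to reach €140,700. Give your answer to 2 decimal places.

Periodic rate i = 0.093/12 = 0.00775.
n = ln(140700/79500) / ln(1+0.00775) = ln(1.76981) / 0.007720 = 73.9461 months
= 73.9461/12 years

6.16 years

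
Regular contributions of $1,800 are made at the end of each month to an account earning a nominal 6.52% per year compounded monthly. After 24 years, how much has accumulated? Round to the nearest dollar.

$1,246,144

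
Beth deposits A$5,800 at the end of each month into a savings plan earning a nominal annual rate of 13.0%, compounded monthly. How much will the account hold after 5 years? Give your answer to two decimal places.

A$486,587.81

Periodic rate i = 0.13/12 = 0.0108333; n = 5 × 12 = 60 periods.
FV = PMT · [(1+i)^n − 1] / i = 5800 · 83.894449 = 486,587.8065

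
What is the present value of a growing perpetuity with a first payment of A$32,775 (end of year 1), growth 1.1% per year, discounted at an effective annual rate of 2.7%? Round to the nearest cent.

PV = PMT / (i − g) = 32775 / (0.027 − 0.011) = 32775 / 0.016000 = 2,048,437.5000

A$2,048,437.50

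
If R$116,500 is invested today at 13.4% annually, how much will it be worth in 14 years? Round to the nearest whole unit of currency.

R$677,499

FV = PV·(1+i)^n = 116,500 × 5.815442 = 677,499.0478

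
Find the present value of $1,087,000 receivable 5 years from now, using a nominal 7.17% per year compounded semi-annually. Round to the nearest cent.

Periodic rate i = 0.0717/2 = 0.03585; n = 5 × 2 = 10 periods.
Discount factor = (1+0.03585)^(−10) = 0.703123; PV = 1,087,000 × 0.703123 = 764,294.6864

$764,294.69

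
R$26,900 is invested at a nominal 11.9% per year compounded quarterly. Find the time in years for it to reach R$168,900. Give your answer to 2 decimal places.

15.67 years

Periodic rate i = 0.119/4 = 0.02975.
(1+i)^n = 168900/26900 = 6.27881, so n = ln 6.27881 / ln 1.02975 = 62.6681 quarters
= 62.6681/4 years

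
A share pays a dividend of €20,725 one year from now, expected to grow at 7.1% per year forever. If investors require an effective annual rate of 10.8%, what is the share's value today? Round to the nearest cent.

€560,135.14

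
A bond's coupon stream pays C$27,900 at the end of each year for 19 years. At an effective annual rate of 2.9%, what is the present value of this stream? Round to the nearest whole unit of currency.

C$403,195

PV = PMT · [1 − (1+i)^(−n)] / i = 27900 · 14.451424 = 403,194.7350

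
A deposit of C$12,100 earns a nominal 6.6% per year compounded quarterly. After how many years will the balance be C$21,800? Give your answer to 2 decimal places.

8.99 years

Periodic rate i = 0.066/4 = 0.0165.
(1+i)^n = 21800/12100 = 1.80165, so n = ln 1.80165 / ln 1.0165 = 35.9726 quarters
= 35.9726/4 years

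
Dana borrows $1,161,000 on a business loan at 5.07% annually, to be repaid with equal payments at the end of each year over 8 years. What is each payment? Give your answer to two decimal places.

Annuity-PV factor = 6.444963; PMT = 1.161e+06 / 6.444963 = 180,140.6672

$180,140.67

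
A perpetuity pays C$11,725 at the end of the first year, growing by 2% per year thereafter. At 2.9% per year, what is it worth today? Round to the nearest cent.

C$1,302,777.78

PV = PMT / (i − g) = 11725 / (0.029 − 0.02) = 11725 / 0.009000 = 1,302,777.7778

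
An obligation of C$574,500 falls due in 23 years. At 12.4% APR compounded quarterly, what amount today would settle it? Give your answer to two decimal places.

Periodic rate i = 0.124/4 = 0.031; n = 23 × 4 = 92 periods.
PV = 574,500 / (1 + 0.031)^92 = 574,500 / 16.588121 = 34,633.2164

C$34,633.22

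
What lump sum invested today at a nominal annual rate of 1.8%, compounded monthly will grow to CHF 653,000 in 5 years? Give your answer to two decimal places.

Periodic rate i = 0.018/12 = 0.0015; n = 5 × 12 = 60 periods.
PV = 653,000 / (1 + 0.0015)^60 = 653,000 / 1.094101 = 596,837.3089

CHF 596,837.31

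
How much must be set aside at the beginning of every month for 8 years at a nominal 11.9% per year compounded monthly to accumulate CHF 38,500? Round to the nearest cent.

CHF 239.45

With 12 periods per year: i = 0.00991667, n = 96.
PMT = 38500 / ( [(1+0.00991667)^96 − 1] / 0.00991667 × (1+i) ) = 38500 / 160.781969 = 239.4547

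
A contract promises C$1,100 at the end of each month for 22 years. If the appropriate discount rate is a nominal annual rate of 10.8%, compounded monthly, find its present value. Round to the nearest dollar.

C$110,744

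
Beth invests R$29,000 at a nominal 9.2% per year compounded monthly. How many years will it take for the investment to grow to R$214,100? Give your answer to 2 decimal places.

21.81 years

Periodic rate i = 0.092/12 = 0.00766667.
n = ln(214100/29000) / ln(1+0.00766667) = ln(7.38276) / 0.007637 = 261.7567 months
= 261.7567/12 years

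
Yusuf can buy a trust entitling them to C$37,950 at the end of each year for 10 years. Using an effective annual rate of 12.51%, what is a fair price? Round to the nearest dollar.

PV = PMT · [1 − (1+i)^(−n)] / i = 37950 · 5.534192 = 210,022.5953

C$210,023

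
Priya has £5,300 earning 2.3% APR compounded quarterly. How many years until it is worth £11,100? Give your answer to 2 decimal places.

32.23 years

Periodic rate i = 0.023/4 = 0.00575.
(1+i)^n = 11100/5300 = 2.09434, so n = ln 2.09434 / ln 1.00575 = 128.9324 quarters
= 128.9324/4 years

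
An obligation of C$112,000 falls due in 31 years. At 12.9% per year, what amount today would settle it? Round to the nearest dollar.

C$2,604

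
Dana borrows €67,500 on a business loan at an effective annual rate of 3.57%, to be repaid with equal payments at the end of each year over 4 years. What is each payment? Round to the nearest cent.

€18,407.50

Annuity-PV factor = 3.666984; PMT = 67500 / 3.666984 = 18,407.4996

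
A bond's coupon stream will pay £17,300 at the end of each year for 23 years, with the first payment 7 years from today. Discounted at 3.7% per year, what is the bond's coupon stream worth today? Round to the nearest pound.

£212,959

Value one period before first payment (t=6): 17300 × [1 − (1+0.037)^(−23)] / 0.037 = 17300 × 15.308126 = 264,830.5833
PV₀ = 264,830.5833 / (1+0.037)^6 = 264,830.5833 / 1.243577 = 212,958.8038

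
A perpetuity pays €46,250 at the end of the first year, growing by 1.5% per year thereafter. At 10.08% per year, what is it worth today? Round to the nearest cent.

PV = D₁/(r − g) = 46250/(0.1008 − 0.015) = 539,044.2890

€539,044.29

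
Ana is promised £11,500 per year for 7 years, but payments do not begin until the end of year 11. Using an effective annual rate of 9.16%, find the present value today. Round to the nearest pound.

£23,964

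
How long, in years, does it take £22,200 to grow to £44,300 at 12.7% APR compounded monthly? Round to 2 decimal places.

Periodic rate i = 0.127/12 = 0.0105833.
(1+i)^n = 44300/22200 = 1.99550, so n = ln 1.99550 / ln 1.01058 = 65.6260 months
= 65.6260/12 years

5.47 years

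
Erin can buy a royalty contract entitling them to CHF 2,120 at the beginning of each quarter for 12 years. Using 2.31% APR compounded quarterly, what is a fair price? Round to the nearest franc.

Periodic rate i = 0.0231/4 = 0.005775; n = 12 × 4 = 48 periods.
PV = 2120 × [1 − (1+0.005775)^(−48)] / 0.005775 × (1+i) = 2120 × 42.058384 = 89,163.7734
Payments are at the start of each period, so multiply by (1+i).

CHF 89,164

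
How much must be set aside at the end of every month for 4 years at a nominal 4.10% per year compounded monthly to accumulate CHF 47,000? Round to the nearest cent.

CHF 902.74

Periodic rate i = 0.041/12 = 0.00341667; n = 4 × 12 = 48 periods.
FV-annuity factor = 52.063907; PMT = 47000 / 52.063907 = 902.7367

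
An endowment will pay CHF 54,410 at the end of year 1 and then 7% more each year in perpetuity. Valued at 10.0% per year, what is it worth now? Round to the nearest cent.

PV = PMT / (i − g) = 54410 / (0.1 − 0.07) = 54410 / 0.030000 = 1,813,666.6667

CHF 1,813,666.67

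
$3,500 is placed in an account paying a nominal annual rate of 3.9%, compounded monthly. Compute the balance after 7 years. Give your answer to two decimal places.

$4,596.62

With 12 periods per year: i = 0.00325, n = 84.
3,500 × (1+0.00325)^84 = 3,500 × 1.313319 = 4,596.6156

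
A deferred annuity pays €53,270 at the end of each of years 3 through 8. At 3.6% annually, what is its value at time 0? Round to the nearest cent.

€263,601.09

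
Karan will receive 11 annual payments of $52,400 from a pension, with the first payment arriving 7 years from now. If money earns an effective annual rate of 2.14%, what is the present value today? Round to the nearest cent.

PV at t=6 (ordinary 11-year annuity): 52400 × a(11|0.0214) = 52400 × 9.709362 = 508,770.5723
PV₀ = 508,770.5723 / (1+0.0214)^6 = 508,770.5723 / 1.135469 = 448,071.0267

$448,071.03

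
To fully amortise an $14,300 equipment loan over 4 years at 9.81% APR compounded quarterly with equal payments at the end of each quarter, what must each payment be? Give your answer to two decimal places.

$1,091.32

i = 0.0981/4 = 0.024525 per quarter; n = 4·4 = 16.
Annuity-PV factor = 13.103391; PMT = 14300 / 13.103391 = 1,091.3206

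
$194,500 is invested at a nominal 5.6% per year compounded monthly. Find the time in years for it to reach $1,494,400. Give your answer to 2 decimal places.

Periodic rate i = 0.056/12 = 0.00466667.
n = ln(1.4944e+06/194500) / ln(1+0.00466667) = ln(7.68329) / 0.004656 = 437.9576 months
= 437.9576/12 years

36.50 years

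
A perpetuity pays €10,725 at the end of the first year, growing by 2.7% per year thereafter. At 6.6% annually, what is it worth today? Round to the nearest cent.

PV = D₁/(r − g) = 10725/(0.066 − 0.027) = 275,000.0000

€275,000.00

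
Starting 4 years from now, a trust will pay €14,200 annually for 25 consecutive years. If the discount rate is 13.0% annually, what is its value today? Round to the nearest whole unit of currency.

€72,137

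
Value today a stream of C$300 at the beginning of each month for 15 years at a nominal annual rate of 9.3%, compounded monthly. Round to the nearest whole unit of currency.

C$29,290

With 12 periods per year: i = 0.00775, n = 180.
PV = PMT · [1 − (1+i)^(−n)] / i × (1+i) = 300 · 97.632193 = 29,289.6580
(Beginning-of-period payments → annuity-due factor ×(1+i).)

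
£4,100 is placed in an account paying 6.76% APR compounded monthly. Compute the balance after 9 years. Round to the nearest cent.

i = 0.0676/12 = 0.00563333 per month; n = 9·12 = 108.
FV = PV·(1+i)^n = 4,100 × 1.834355 = 7,520.8542

£7,520.85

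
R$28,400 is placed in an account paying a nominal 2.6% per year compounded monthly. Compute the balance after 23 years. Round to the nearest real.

Periodic rate i = 0.026/12 = 0.00216667; n = 23 × 12 = 276 periods.
28,400 × (1+0.00216667)^276 = 28,400 × 1.817302 = 51,611.3829

R$51,611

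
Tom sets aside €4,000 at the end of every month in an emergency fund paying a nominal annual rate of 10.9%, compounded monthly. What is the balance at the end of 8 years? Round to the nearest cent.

i = 0.109/12 = 0.00908333 per month; n = 8·12 = 96.
Accumulation factor s(96|0.00908333) = 152.179050; FV = 4000 × 152.179050 = 608,716.2016

€608,716.20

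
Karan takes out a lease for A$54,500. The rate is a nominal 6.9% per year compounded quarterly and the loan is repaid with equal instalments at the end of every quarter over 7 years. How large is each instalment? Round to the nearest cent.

A$2,470.61

i = 0.069/4 = 0.01725 per quarter; n = 7·4 = 28.
PMT = 54500 / ( [1 − (1+0.01725)^(−28)] / 0.01725 ) = 54500 / 22.059366 = 2,470.6059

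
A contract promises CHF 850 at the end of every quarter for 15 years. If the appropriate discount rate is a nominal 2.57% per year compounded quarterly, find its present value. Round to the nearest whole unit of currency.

CHF 42,209

With 4 periods per year: i = 0.006425, n = 60.
PV = 850 × [1 − (1+0.006425)^(−60)] / 0.006425 = 850 × 49.657637 = 42,208.9912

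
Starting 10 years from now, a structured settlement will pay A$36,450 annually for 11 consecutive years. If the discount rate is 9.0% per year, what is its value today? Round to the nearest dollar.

Value one period before first payment (t=9): 36450 × [1 − (1+0.09)^(−11)] / 0.09 = 36450 × 6.805191 = 248,049.1956
Discount back 9 years: 248,049.1956 × (1+0.09)^(−9) = 248,049.1956 × 0.460428 = 114,208.7403

A$114,209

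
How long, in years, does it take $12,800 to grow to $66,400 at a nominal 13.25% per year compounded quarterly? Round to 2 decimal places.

12.63 years

Periodic rate i = 0.1325/4 = 0.033125.
(1+i)^n = 66400/12800 = 5.18750, so n = ln 5.18750 / ln 1.03313 = 50.5168 quarters
= 50.5168/4 years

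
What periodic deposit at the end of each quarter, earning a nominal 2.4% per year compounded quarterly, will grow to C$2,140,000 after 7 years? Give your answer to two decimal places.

C$70,416.77

Periodic rate i = 0.024/4 = 0.006; n = 7 × 4 = 28 periods.
PMT = 2.14e+06 / ( [(1+0.006)^28 − 1] / 0.006 ) = 2.14e+06 / 30.390489 = 70,416.7677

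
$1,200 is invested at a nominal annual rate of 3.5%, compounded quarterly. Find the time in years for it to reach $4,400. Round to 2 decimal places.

37.28 years

Periodic rate i = 0.035/4 = 0.00875.
n = ln(4400/1200) / ln(1+0.00875) = ln(3.66667) / 0.008712 = 149.1382 quarters
= 149.1382/4 years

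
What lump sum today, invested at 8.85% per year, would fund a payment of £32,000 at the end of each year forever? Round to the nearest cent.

PV = C/r = 32000/0.0885 = 361,581.9209

£361,581.92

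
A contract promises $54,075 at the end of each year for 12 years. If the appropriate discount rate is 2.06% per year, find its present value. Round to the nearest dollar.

$569,760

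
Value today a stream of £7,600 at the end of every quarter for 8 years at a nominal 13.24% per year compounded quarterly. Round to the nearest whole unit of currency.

£148,618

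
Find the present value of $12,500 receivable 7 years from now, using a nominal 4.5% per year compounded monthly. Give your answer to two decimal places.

i = 0.045/12 = 0.00375 per month; n = 7·12 = 84.
Discount factor = (1+0.00375)^(−84) = 0.730219; PV = 12,500 × 0.730219 = 9,127.7370

$9,127.74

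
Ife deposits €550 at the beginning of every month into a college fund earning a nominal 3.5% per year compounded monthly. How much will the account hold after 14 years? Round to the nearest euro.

€119,364

i = 0.035/12 = 0.00291667 per month; n = 14·12 = 168.
FV = PMT · [(1+i)^n − 1] / i × (1+i) = 550 · 217.026286 = 119,364.4572
(annuity-due: payments at period start, so ×(1+i).)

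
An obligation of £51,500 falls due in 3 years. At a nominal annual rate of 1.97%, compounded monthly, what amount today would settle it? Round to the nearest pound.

£48,547

Periodic rate i = 0.0197/12 = 0.00164167; n = 3 × 12 = 36 periods.
PV = FV·(1+i)^(−n) = 51,500 × 0.942658 = 48,546.8964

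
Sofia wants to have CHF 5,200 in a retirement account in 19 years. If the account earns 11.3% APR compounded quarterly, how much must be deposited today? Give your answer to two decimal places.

CHF 625.89

i = 0.113/4 = 0.02825 per quarter; n = 19·4 = 76.
Discount factor = (1+0.02825)^(−76) = 0.120364; PV = 5,200 × 0.120364 = 625.8940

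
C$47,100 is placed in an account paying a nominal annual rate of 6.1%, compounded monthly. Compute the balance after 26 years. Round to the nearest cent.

C$229,122.21

Periodic rate i = 0.061/12 = 0.00508333; n = 26 × 12 = 312 periods.
47,100 × (1+0.00508333)^312 = 47,100 × 4.864590 = 229,122.2094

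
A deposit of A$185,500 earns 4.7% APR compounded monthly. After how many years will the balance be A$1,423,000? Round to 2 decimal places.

Periodic rate i = 0.047/12 = 0.00391667.
n = ln(1.423e+06/185500) / ln(1+0.00391667) = ln(7.67116) / 0.003909 = 521.2226 months
= 521.2226/12 years

43.44 years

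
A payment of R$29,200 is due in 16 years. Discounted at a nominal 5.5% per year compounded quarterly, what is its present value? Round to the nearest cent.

With 4 periods per year: i = 0.01375, n = 64.
PV = 29,200 / (1 + 0.01375)^64 = 29,200 / 2.396489 = 12,184.4898

R$12,184.49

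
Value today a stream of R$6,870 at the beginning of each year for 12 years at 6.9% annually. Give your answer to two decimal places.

PV = PMT · [1 − (1+i)^(−n)] / i × (1+i) = 6870 · 8.536168 = 58,643.4723
Payments are at the start of each period, so multiply by (1+i).

R$58,643.47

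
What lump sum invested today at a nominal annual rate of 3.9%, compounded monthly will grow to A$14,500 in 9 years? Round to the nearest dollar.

A$10,214

i = 0.039/12 = 0.00325 per month; n = 9·12 = 108.
PV = FV·(1+i)^(−n) = 14,500 × 0.704385 = 10,213.5758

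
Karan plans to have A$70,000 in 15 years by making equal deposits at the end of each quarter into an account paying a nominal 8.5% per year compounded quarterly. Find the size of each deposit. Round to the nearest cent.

A$587.66

i = 0.085/4 = 0.02125 per quarter; n = 15·4 = 60.
PMT = 70000 / ( [(1+0.02125)^60 − 1] / 0.02125 ) = 70000 / 119.116005 = 587.6624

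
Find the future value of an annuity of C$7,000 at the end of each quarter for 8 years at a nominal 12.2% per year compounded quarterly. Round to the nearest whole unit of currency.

C$370,744

Periodic rate i = 0.122/4 = 0.0305; n = 8 × 4 = 32 periods.
FV = PMT · [(1+i)^n − 1] / i = 7000 · 52.963491 = 370,744.4399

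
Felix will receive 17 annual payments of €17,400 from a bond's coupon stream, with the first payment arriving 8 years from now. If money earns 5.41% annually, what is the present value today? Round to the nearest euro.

€131,601

PV at t=7 (ordinary 17-year annuity): 17400 × a(17|0.0541) = 17400 × 10.936636 = 190,297.4604
Discount back 7 years: 190,297.4604 × (1+0.0541)^(−7) = 190,297.4604 × 0.691556 = 131,601.3363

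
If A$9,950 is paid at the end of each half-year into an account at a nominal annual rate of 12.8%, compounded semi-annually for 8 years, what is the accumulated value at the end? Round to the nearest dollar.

A$264,009

i = 0.128/2 = 0.064 per half-year; n = 8·2 = 16.
FV = PMT · [(1+i)^n − 1] / i = 9950 · 26.533590 = 264,009.2166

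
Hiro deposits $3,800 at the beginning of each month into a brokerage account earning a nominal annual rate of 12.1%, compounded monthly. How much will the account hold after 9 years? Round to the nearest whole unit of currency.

$744,243

i = 0.121/12 = 0.0100833 per month; n = 9·12 = 108.
FV = 3800 × [(1+0.0100833)^108 − 1] / 0.0100833 × (1+i) = 3800 × 195.853389 = 744,242.8800
(Beginning-of-period payments → annuity-due factor ×(1+i).)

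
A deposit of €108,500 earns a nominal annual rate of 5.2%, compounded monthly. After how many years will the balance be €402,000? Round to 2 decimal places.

25.24 years

Periodic rate i = 0.052/12 = 0.00433333.
(1+i)^n = 402000/108500 = 3.70507, so n = ln 3.70507 / ln 1.00433 = 302.8933 months
= 302.8933/12 years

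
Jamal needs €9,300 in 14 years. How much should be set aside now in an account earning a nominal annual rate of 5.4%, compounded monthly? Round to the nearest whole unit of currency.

€4,374

i = 0.054/12 = 0.0045 per month; n = 14·12 = 168.
PV = FV·(1+i)^(−n) = 9,300 × 0.470338 = 4,374.1417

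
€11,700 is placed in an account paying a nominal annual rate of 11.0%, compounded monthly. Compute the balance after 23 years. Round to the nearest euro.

With 12 periods per year: i = 0.00916667, n = 276.
FV = PV·(1+i)^n = 11,700 × 12.409652 = 145,192.9269

€145,193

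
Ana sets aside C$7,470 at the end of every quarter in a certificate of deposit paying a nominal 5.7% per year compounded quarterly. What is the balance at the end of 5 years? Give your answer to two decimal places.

With 4 periods per year: i = 0.01425, n = 20.
Accumulation factor s(20|0.01425) = 22.953674; FV = 7470 × 22.953674 = 171,463.9424

C$171,463.94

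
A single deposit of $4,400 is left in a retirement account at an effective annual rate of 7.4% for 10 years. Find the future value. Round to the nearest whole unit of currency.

$8,985

FV = 4,400 × (1 + 0.074)^10 = 8,984.5326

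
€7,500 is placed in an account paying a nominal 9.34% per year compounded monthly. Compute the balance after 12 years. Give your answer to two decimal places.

With 12 periods per year: i = 0.00778333, n = 144.
7,500 × (1+0.00778333)^144 = 7,500 × 3.054026 = 22,905.1950

€22,905.20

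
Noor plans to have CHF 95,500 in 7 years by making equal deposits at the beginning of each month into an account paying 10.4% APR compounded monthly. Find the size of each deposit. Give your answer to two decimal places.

CHF 770.87

Periodic rate i = 0.104/12 = 0.00866667; n = 7 × 12 = 84 periods.
FV-annuity factor × (1+i) = 123.885507; PMT = 95500 / 123.885507 = 770.8731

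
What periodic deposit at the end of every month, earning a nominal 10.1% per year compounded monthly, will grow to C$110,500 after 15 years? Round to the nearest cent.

C$264.17

With 12 periods per year: i = 0.00841667, n = 180.
PMT = 110500 / ( [(1+0.00841667)^180 − 1] / 0.00841667 ) = 110500 / 418.297271 = 264.1662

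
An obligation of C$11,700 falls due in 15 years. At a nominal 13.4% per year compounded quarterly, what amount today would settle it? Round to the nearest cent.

With 4 periods per year: i = 0.0335, n = 60.
PV = FV·(1+i)^(−n) = 11,700 × 0.138475 = 1,620.1566

C$1,620.16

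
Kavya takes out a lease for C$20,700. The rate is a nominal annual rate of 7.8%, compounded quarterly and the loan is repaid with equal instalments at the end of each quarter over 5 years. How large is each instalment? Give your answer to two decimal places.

C$1,259.84

With 4 periods per year: i = 0.0195, n = 20.
PMT = 20700 / ( [1 − (1+0.0195)^(−20)] / 0.0195 ) = 20700 / 16.430607 = 1,259.8439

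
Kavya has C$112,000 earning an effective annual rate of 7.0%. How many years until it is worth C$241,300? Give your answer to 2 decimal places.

11.34 years

n = ln(241300/112000) / ln(1+0.07) = ln(2.15446) / 0.067659 = 11.3443 years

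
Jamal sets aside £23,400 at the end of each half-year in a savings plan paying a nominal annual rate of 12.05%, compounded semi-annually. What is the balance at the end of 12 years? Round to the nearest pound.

Periodic rate i = 0.1205/2 = 0.06025; n = 12 × 2 = 24 periods.
Accumulation factor s(24|0.06025) = 50.986148; FV = 23400 × 50.986148 = 1,193,075.8597

£1,193,076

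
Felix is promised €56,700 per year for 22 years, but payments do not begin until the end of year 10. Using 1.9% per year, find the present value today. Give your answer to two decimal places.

€854,135.61

Value one period before first payment (t=9): 56700 × [1 − (1+0.019)^(−22)] / 0.019 = 56700 × 17.844789 = 1,011,799.5540
Discount back 9 years: 1,011,799.5540 × (1+0.019)^(−9) = 1,011,799.5540 × 0.844175 = 854,135.6081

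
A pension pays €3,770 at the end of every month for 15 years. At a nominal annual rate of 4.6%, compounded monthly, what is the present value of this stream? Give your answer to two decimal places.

€489,537.96

With 12 periods per year: i = 0.00383333, n = 180.
PV = PMT · [1 − (1+i)^(−n)] / i = 3770 · 129.850917 = 489,537.9589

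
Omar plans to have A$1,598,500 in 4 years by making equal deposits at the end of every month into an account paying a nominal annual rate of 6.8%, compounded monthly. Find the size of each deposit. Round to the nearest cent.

Periodic rate i = 0.068/12 = 0.00566667; n = 4 × 12 = 48 periods.
PMT = 1.5985e+06 / ( [(1+0.00566667)^48 − 1] / 0.00566667 ) = 1.5985e+06 / 54.984640 = 29,071.7553

A$29,071.76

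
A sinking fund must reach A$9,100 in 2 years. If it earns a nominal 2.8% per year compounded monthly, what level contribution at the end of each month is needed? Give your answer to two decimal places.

With 12 periods per year: i = 0.00233333, n = 24.
FV-annuity factor = 24.655156; PMT = 9100 / 24.655156 = 369.0912

A$369.09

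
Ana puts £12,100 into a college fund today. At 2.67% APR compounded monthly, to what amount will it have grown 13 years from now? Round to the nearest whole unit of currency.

Periodic rate i = 0.0267/12 = 0.002225; n = 13 × 12 = 156 periods.
12,100 × (1+0.002225)^156 = 12,100 × 1.414413 = 17,114.3942

£17,114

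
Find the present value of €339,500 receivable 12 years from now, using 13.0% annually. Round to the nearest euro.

PV = 339,500 / (1 + 0.13)^12 = 339,500 / 4.334523 = 78,324.6489

€78,325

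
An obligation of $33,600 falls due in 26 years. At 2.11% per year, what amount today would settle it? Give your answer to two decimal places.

$19,523.79

PV = 33,600 / (1 + 0.0211)^26 = 33,600 / 1.720977 = 19,523.7886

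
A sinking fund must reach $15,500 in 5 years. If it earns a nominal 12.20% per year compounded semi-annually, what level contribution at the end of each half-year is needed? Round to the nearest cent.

$1,170.44

Periodic rate i = 0.122/2 = 0.061; n = 5 × 2 = 10 periods.
PMT = 15500 / ( [(1+0.061)^10 − 1] / 0.061 ) = 15500 / 13.242859 = 1,170.4421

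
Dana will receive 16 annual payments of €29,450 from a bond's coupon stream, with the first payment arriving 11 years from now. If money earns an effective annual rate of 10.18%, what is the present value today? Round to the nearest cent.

€86,463.08

Value one period before first payment (t=10): 29450 × [1 − (1+0.1018)^(−16)] / 0.1018 = 29450 × 7.740573 = 227,959.8686
PV₀ = 227,959.8686 / (1+0.1018)^10 = 227,959.8686 / 2.636499 = 86,463.0831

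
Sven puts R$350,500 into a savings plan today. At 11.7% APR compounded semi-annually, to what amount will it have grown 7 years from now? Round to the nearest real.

With 2 periods per year: i = 0.0585, n = 14.
FV = 350,500 × (1 + 0.0585)^14 = 776,891.0088

R$776,891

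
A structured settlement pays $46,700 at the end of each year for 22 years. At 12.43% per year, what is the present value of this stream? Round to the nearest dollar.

$347,165

Annuity factor a(22|0.1243) = 7.433941; PV = 46700 × 7.433941 = 347,165.0495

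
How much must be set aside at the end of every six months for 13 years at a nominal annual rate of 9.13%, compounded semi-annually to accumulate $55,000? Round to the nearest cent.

With 2 periods per year: i = 0.04565, n = 26.
PMT = 55000 / ( [(1+0.04565)^26 − 1] / 0.04565 ) = 55000 / 48.014627 = 1,145.4843

$1,145.48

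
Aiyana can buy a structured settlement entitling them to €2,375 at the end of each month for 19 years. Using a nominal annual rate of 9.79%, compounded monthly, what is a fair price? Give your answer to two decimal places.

€245,456.27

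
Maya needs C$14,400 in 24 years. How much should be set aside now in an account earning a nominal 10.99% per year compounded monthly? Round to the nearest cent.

C$1,042.51

i = 0.1099/12 = 0.00915833 per month; n = 24·12 = 288.
PV = FV·(1+i)^(−n) = 14,400 × 0.072397 = 1,042.5118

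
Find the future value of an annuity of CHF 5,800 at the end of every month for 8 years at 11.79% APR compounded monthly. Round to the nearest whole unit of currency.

CHF 918,786

Periodic rate i = 0.1179/12 = 0.009825; n = 8 × 12 = 96 periods.
Accumulation factor s(96|0.009825) = 158.411339; FV = 5800 × 158.411339 = 918,785.7669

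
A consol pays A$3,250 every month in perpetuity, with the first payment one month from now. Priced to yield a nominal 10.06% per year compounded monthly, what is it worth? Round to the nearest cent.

Periodic rate i = 0.1006/12 = 0.00838333.
PV = PMT / i = 3250 / 0.00838333 = 387,673.9563

A$387,673.96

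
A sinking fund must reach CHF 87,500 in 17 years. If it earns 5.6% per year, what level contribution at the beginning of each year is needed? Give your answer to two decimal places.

CHF 3,042.43

PMT = 87500 / ( [(1+0.056)^17 − 1] / 0.056 × (1+i) ) = 87500 / 28.759909 = 3,042.4297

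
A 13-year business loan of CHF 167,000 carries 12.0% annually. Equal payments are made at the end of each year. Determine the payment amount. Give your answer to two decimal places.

CHF 25,998.09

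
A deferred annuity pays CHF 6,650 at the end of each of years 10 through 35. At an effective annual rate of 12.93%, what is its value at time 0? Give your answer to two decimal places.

CHF 16,486.99

Value one period before first payment (t=9): 6650 × [1 − (1+0.1293)^(−26)] / 0.1293 = 6650 × 7.406341 = 49,252.1656
Discount back 9 years: 49,252.1656 × (1+0.1293)^(−9) = 49,252.1656 × 0.334747 = 16,486.9901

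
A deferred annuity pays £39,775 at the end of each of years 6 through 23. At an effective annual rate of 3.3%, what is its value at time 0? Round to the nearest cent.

Value one period before first payment (t=5): 39775 × [1 − (1+0.033)^(−18)] / 0.033 = 39775 × 13.411061 = 533,424.9679
Discount back 5 years: 533,424.9679 × (1+0.033)^(−5) = 533,424.9679 × 0.850156 = 453,494.1950

£453,494.19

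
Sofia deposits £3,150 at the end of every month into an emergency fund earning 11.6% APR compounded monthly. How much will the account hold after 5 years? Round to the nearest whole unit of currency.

£254,521

With 12 periods per year: i = 0.00966667, n = 60.
FV = PMT · [(1+i)^n − 1] / i = 3150 · 80.800399 = 254,521.2576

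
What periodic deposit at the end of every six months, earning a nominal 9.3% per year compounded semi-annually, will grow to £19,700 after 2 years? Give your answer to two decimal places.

With 2 periods per year: i = 0.0465, n = 4.
FV-annuity factor = 4.287750; PMT = 19700 / 4.287750 = 4,594.4848

£4,594.48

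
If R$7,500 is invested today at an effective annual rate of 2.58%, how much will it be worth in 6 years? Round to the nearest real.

FV = 7,500 × (1 + 0.0258)^6 = 8,738.5109

R$8,739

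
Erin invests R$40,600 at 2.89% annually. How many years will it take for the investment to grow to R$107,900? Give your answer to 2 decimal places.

34.31 years

(1+i)^n = 107900/40600 = 2.65764, so n = ln 2.65764 / ln 1.0289 = 34.3077 years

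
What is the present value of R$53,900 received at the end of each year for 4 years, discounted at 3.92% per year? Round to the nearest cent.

R$196,020.79

Annuity factor a(4|0.0392) = 3.636749; PV = 53900 × 3.636749 = 196,020.7926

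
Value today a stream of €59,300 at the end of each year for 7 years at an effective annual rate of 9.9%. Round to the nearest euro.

Annuity factor a(7|0.099) = 4.884489; PV = 59300 × 4.884489 = 289,650.2048

€289,650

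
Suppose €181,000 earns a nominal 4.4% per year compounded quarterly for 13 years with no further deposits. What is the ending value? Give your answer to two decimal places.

€319,697.08

With 4 periods per year: i = 0.011, n = 52.
FV = PV·(1+i)^n = 181,000 × 1.766282 = 319,697.0771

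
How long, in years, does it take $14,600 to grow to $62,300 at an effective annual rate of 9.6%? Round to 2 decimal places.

15.83 years

n = ln(62300/14600) / ln(1+0.096) = ln(4.26712) / 0.091667 = 15.8283 years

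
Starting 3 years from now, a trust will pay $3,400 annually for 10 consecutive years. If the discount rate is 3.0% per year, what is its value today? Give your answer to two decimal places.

Value one period before first payment (t=2): 3400 × [1 − (1+0.03)^(−10)] / 0.03 = 3400 × 8.530203 = 29,002.6896
PV₀ = 29,002.6896 / (1+0.03)^2 = 29,002.6896 / 1.060900 = 27,337.8166

$27,337.82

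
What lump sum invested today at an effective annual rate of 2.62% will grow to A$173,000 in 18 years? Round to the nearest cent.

PV = 173,000 / (1 + 0.0262)^18 = 173,000 / 1.592855 = 108,610.0259

A$108,610.03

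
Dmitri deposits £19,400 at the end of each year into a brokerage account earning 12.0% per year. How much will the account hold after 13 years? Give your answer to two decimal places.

£543,764.72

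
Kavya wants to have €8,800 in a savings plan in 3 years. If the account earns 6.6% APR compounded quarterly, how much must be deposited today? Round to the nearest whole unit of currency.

i = 0.066/4 = 0.0165 per quarter; n = 3·4 = 12.
Discount factor = (1+0.0165)^(−12) = 0.821696; PV = 8,800 × 0.821696 = 7,230.9287

€7,231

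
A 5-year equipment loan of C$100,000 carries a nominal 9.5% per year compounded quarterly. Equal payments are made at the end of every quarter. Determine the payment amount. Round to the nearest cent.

Periodic rate i = 0.095/4 = 0.02375; n = 5 × 4 = 20 periods.
Annuity-PV factor = 15.774825; PMT = 100000 / 15.774825 = 6,339.2146

C$6,339.21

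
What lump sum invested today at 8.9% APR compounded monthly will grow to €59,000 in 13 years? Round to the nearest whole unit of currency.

i = 0.089/12 = 0.00741667 per month; n = 13·12 = 156.
Discount factor = (1+0.00741667)^(−156) = 0.315773; PV = 59,000 × 0.315773 = 18,630.6279

€18,631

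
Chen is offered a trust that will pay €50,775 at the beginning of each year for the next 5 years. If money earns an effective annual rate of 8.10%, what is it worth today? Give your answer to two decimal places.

PV = PMT · [1 − (1+i)^(−n)] / i × (1+i) = 50775 · 4.304768 = 218,574.5839
(annuity-due: payments at period start, so ×(1+i).)

€218,574.58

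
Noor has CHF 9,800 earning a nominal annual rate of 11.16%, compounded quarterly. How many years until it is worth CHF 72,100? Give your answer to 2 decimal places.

18.13 years

Periodic rate i = 0.1116/4 = 0.0279.
(1+i)^n = 72100/9800 = 7.35714, so n = ln 7.35714 / ln 1.0279 = 72.5227 quarters
= 72.5227/4 years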